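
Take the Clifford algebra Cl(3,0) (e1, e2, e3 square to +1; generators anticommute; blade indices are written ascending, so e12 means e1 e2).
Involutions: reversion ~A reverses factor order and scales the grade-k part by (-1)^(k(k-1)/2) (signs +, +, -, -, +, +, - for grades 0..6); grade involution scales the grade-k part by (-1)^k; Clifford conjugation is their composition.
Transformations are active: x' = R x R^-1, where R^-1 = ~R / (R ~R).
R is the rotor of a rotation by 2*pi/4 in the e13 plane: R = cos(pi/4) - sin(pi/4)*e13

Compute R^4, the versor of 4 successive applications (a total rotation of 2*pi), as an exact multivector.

Rotor phase runs at HALF the rotation angle; powers of one rotor simply add phase, so after 4 steps in e13 the phase is 4*pi/4 = pi and R^4 = cos(pi) - sin(pi)*e13.
cos(pi) = -1 and sin(pi) = 0, so R^4 = -1. The total rotation 2*pi is 1 full turn, so every vector returns to itself, yet the rotor is -1, on the OTHER sheet of the double cover (an odd number of 2*pi turns).
Answer: -1


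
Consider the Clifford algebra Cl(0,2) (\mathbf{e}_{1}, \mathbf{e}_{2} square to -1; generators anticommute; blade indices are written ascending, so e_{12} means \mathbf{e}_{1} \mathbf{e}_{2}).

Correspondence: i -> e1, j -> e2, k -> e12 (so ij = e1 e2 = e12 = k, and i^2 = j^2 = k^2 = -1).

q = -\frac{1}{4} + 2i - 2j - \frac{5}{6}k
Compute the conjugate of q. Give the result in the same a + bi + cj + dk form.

In blades: q = -\frac{1}{4} + 2 e_{1} - 2 e_{2} - \frac{5}{6} e_{12}.
Conjugation here is Clifford conjugation: the scalar is fixed and the grade-1 and grade-2 blades all flip sign, giving -\frac{1}{4} - 2 e_{1} + 2 e_{2} + \frac{5}{6} e_{12}; translating back:
Answer: -\frac{1}{4} - 2i + 2j + \frac{5}{6}k


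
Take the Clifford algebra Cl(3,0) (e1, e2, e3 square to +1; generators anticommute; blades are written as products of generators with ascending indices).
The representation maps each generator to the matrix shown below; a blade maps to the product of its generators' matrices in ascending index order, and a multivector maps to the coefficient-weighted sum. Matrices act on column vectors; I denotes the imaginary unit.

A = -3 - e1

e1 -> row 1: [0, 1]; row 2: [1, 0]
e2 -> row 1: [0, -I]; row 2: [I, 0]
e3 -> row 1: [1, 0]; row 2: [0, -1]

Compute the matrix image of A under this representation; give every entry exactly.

M = (-3)*1 + (-1)*rho(e1), summed entrywise (1 is the identity matrix):
Answer: row 1: [-3, -1]; row 2: [-1, -3]


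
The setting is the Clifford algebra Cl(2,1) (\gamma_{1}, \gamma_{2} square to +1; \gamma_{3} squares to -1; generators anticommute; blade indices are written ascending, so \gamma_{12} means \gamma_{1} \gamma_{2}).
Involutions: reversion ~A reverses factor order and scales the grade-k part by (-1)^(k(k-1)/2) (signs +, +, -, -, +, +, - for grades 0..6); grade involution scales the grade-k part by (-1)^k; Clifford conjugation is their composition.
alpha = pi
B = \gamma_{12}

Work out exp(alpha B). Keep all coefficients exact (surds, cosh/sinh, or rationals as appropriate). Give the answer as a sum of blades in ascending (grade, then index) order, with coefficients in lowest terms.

B^2 = (1)^2*(\gamma_{12})^2 = 1*(-1) = -1 (a basis 2-blade squares to minus the product of its generators' squares).
B^2 = -1 — the negative square puts this in the circular regime; l = 1, alpha*l = \pi, so exp(alpha B) = cos(\pi) + (sin(\pi)/1)*B = -1 + (0)*B.
Answer: -1


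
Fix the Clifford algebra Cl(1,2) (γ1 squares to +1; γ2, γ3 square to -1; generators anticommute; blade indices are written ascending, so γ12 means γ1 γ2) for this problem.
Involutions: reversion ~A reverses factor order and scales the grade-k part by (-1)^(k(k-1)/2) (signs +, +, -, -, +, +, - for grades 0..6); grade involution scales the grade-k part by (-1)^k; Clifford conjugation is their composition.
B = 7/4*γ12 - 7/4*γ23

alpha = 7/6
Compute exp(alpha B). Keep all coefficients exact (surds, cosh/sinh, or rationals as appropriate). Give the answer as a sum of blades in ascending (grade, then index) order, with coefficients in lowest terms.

B^2 term by term: the squares give (7/4)^2*(γ12)^2 + (-7/4)^2*(γ23)^2 = 49/16*(+1) + 49/16*(-1) = 0 (each basis 2-blade squares to minus the product of its generators' squares); cross terms between blades sharing an index anticommute and cancel. So B^2 = 0.
B^2 = 0, so the series closes: exp(alpha B) = 1 + alpha B (parabolic case).
Answer: 1 + 49/24*γ12 - 49/24*γ23


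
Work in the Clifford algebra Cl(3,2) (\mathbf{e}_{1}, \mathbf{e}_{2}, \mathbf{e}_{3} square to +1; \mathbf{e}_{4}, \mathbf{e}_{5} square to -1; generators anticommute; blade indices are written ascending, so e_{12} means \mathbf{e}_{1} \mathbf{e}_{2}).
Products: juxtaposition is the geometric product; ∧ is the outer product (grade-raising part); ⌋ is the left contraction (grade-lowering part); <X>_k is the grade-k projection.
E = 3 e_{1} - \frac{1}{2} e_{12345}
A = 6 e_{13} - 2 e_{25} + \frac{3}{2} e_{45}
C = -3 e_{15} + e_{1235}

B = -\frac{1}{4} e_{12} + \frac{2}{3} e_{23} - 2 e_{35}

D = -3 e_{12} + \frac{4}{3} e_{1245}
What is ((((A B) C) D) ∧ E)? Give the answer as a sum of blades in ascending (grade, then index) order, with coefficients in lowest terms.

step 1: -4 e_{12} - \frac{25}{2} e_{15} + \frac{5}{2} e_{23} + 3 e_{34} - \frac{4}{3} e_{35} - \frac{3}{8} e_{1245} + e_{2345}
step 2: \frac{75}{2} - \frac{4}{3} e_{12} - 4 e_{13} + e_{14} - \frac{5}{2} e_{15} - \frac{25}{2} e_{23} + \frac{9}{8} e_{24} - 12 e_{25} - \frac{3}{8} e_{34} + 4 e_{35} + 3 e_{1234} - \frac{15}{2} e_{1235} - 3 e_{1245} - 9 e_{1345}
step 3: -8 - \frac{225}{2} e_{12} - \frac{75}{2} e_{13} + \frac{155}{8} e_{14} - \frac{69}{2} e_{15} + 24 e_{23} - \frac{19}{3} e_{24} + \frac{37}{6} e_{25} + 19 e_{34} - \frac{37}{2} e_{35} - \frac{65}{9} e_{45} + \frac{155}{24} e_{1234} - \frac{23}{2} e_{1235} + 50 e_{1245} + \frac{50}{3} e_{1345} + \frac{65}{3} e_{2345}
step 4: -24 e_{1} + 72 e_{123} - 19 e_{124} + \frac{37}{2} e_{125} + 57 e_{134} - \frac{111}{2} e_{135} - \frac{65}{3} e_{145} + 69 e_{12345}
Answer: -24 e_{1} + 72 e_{123} - 19 e_{124} + \frac{37}{2} e_{125} + 57 e_{134} - \frac{111}{2} e_{135} - \frac{65}{3} e_{145} + 69 e_{12345}


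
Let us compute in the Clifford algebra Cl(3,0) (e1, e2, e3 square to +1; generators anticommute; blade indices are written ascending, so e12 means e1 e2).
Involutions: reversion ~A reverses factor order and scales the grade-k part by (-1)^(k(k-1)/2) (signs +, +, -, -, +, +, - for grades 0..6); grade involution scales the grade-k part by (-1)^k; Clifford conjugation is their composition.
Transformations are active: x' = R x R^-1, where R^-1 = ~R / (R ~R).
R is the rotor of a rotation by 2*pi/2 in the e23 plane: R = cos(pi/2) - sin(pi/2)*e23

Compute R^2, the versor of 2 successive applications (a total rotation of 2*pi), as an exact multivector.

Because a rotor carries half the rotation angle, composing 2 copies of this e23-plane rotor multiplies the phase: 2*(pi/2) = pi, hence R^2 = cos(pi) - sin(pi)*e23.
cos(pi) = -1 and sin(pi) = 0, so R^2 = -1. The total rotation 2*pi is 1 full turn, so every vector returns to itself, yet the rotor is -1, on the OTHER sheet of the double cover (an odd number of 2*pi turns).
Answer: -1


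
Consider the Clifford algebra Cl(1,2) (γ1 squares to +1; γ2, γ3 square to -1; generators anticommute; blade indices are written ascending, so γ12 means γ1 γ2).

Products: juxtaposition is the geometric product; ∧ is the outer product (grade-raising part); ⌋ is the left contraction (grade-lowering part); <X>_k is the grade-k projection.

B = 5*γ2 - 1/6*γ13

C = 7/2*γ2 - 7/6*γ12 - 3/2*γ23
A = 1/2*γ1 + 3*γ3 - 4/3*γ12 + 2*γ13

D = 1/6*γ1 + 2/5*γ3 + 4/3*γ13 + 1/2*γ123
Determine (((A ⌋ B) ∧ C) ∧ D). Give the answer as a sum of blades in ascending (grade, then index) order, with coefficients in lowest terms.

step 1: -1/3 - 1/2*γ1 - 1/12*γ3
step 2: -7/6*γ2 - 49/36*γ12 + 19/24*γ23 + 61/72*γ123
step 3: 7/36*γ12 - 7/15*γ23 + 823/720*γ123
Answer: 7/36*γ12 - 7/15*γ23 + 823/720*γ123


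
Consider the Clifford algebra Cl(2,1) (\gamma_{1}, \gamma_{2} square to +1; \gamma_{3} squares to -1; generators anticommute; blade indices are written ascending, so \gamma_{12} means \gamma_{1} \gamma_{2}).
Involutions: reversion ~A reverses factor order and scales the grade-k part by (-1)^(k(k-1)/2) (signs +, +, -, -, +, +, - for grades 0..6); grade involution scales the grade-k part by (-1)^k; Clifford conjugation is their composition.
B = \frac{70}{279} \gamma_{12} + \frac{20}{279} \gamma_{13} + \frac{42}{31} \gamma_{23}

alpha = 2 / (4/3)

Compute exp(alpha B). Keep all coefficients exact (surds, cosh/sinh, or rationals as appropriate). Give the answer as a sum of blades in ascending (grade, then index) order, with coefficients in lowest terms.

B^2 term by term: the squares give (\frac{70}{279})^2*(\gamma_{12})^2 + (\frac{20}{279})^2*(\gamma_{13})^2 + (\frac{42}{31})^2*(\gamma_{23})^2 = \frac{4900}{77841}*(-1) + \frac{400}{77841}*(+1) + \frac{1764}{961}*(+1) = \frac{16}{9} (each basis 2-blade squares to minus the product of its generators' squares); cross terms between blades sharing an index anticommute and cancel. So B^2 = \frac{16}{9}.
B^2 = \frac{16}{9} — the positive square puts this in the hyperbolic regime; l = \frac{4}{3}, alpha*l = 2, so exp(alpha B) = cosh(2) + (sinh(2)/(\frac{4}{3}))*B = \cosh{\left(2 \right)} + (\frac{3 \sinh{\left(2 \right)}}{4})*B.
Answer: \cosh{\left(2 \right)} + \frac{35 \sinh{\left(2 \right)}}{186} \gamma_{12} + \frac{5 \sinh{\left(2 \right)}}{93} \gamma_{13} + \frac{63 \sinh{\left(2 \right)}}{62} \gamma_{23}


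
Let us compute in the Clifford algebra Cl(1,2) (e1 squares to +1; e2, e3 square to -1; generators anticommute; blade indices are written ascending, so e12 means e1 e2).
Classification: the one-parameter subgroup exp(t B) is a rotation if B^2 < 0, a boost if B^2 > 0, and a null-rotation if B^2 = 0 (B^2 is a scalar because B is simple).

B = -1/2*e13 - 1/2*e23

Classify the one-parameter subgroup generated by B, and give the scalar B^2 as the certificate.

B^2 term by term: the squares give (-1/2)^2*(e13)^2 + (-1/2)^2*(e23)^2 = 1/4*(+1) + 1/4*(-1) = 0 (each basis 2-blade squares to minus the product of its generators' squares); cross terms between blades sharing an index anticommute and cancel. So B^2 = 0.
Answer: null-rotation, certificate B^2 = 0. Why this suffices: the scalar 0 survives any versor conjugation, so its sign alone determines the class however B is presented.


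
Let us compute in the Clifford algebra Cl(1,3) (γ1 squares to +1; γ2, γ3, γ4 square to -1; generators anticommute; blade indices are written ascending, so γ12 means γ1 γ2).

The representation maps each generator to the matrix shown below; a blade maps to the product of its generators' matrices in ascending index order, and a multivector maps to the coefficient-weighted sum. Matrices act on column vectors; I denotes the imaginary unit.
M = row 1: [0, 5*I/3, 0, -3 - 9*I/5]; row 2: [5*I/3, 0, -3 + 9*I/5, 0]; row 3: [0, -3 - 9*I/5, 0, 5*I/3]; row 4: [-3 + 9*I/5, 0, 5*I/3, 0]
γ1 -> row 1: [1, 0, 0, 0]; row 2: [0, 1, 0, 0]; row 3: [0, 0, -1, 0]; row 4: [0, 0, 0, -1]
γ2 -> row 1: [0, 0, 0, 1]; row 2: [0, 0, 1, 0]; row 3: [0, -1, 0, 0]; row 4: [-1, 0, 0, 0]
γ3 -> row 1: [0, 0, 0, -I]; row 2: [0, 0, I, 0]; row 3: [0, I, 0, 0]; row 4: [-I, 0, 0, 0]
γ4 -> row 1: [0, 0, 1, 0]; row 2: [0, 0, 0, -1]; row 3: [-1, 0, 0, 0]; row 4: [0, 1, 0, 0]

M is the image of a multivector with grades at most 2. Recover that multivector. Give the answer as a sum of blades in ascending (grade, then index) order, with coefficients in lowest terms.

Method: the blade images are trace-orthogonal — tr(rho(e_A) rho(e_B)^-1) = 4 if A = B and 0 otherwise — and rho(e_A)^-1 = (e_A)^2 * rho(e_A) with (e_A)^2 = +1 or -1, so the coefficient of e_A in the preimage is (e_A)^2 * tr(M rho(e_A))/4.
Nonzero projections over blades of grade <= 2: γ12: (γ12)^2 = +1, tr(M rho(γ12)) = -12, coefficient -3; γ13: (γ13)^2 = +1, tr(M rho(γ13)) = 36/5, coefficient 9/5; γ34: (γ34)^2 = -1, tr(M rho(γ34)) = 20/3, coefficient -5/3. Every other blade of grade <= 2 projects to 0.
Answer: -3*γ12 + 9/5*γ13 - 5/3*γ34


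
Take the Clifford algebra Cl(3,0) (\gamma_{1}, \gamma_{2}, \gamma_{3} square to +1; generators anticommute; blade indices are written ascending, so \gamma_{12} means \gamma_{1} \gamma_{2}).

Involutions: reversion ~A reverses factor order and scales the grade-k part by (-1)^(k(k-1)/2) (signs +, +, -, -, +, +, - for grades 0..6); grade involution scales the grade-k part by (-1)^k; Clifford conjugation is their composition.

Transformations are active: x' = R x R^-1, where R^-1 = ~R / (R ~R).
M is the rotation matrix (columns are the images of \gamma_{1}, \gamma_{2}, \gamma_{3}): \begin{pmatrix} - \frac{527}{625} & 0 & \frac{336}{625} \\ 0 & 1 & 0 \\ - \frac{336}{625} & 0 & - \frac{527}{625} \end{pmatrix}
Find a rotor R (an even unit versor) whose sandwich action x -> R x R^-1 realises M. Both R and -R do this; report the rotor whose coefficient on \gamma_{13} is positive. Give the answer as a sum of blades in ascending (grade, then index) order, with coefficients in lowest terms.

Method: write R = a + b12*\gamma_{12} + b13*\gamma_{13} + b23*\gamma_{23} with a^2 + b12^2 + b13^2 + b23^2 = 1 (so R^-1 = ~R). Expanding the columns R e_j ~R gives tr M = 4a^2 - 1 and, from the antisymmetric part, M21 - M12 = -4a*b12, M13 - M31 = 4a*b13, M32 - M23 = -4a*b23.
Here tr M = -\frac{429}{625}, so a^2 = (1 + tr M)/4 = \frac{49}{625} and a = ±\frac{7}{25}. Taking a = \frac{7}{25}: M21 - M12 = 0, M13 - M31 = \frac{672}{625}, M32 - M23 = 0, giving b12 = 0, b13 = \frac{24}{25}, b23 = 0, i.e. R = \frac{7}{25} + \frac{24}{25} \gamma_{13}.
Its \gamma_{13} coefficient is already positive.
Answer: \frac{7}{25} + \frac{24}{25} \gamma_{13}. Key observation: the double cover Spin(3) -> SO(3) sends R and -R to the same matrix (trace -\frac{429}{625} here), so the stated sign of the \gamma_{13} coefficient is what selects one sheet.


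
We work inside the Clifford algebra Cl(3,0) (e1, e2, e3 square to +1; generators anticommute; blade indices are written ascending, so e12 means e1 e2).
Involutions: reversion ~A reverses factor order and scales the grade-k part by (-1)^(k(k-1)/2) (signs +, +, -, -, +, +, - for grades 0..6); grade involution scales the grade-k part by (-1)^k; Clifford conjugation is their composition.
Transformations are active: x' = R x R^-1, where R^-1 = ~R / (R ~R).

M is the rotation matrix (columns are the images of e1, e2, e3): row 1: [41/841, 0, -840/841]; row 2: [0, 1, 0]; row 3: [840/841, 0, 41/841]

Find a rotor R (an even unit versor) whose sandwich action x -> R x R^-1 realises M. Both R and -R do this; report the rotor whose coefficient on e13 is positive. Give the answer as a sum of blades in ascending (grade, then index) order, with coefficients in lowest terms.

Method: write R = a + b12*e12 + b13*e13 + b23*e23 with a^2 + b12^2 + b13^2 + b23^2 = 1 (so R^-1 = ~R). Expanding the columns R e_j ~R gives tr M = 4a^2 - 1 and, from the antisymmetric part, M21 - M12 = -4a*b12, M13 - M31 = 4a*b13, M32 - M23 = -4a*b23.
Here tr M = 923/841, so a^2 = (1 + tr M)/4 = 441/841 and a = ±21/29. Taking a = 21/29: M21 - M12 = 0, M13 - M31 = -1680/841, M32 - M23 = 0, giving b12 = 0, b13 = -20/29, b23 = 0, i.e. R = 21/29 - 20/29*e13.
Its e13 coefficient is negative, so report the other preimage -R.
Answer: -21/29 + 20/29*e13. Note: both R and -R realise this M (trace 923/841); the covering map identifies them, and the e13-coefficient sign is the tie-breaker.


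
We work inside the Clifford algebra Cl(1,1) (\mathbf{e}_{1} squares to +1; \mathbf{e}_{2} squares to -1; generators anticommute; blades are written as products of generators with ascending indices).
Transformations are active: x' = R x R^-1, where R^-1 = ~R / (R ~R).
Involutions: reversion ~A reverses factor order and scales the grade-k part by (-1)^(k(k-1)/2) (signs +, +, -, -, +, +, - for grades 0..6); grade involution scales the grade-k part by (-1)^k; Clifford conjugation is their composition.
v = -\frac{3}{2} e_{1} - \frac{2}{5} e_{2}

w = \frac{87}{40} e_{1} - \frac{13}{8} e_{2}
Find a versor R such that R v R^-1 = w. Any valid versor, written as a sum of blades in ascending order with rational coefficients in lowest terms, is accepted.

Here q(v) = q(w) = \frac{209}{100}; the classical choice R = v + w = \frac{27}{40} e_{1} - \frac{81}{40} e_{2} then realises v -> w under the sandwich.
Answer: \frac{27}{40} e_{1} - \frac{81}{40} e_{2}


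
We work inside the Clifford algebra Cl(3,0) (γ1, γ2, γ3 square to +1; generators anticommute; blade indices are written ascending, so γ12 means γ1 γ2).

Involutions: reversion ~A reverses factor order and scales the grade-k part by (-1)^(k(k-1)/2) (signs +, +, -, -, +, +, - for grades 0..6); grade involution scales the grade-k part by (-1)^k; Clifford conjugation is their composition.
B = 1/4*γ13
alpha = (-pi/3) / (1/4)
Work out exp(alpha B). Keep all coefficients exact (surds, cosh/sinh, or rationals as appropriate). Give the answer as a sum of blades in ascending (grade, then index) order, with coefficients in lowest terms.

B^2 = (1/4)^2*(γ13)^2 = 1/16*(-1) = -1/16 (a basis 2-blade squares to minus the product of its generators' squares).
B^2 = -1/16 — the negative square puts this in the circular regime; l = 1/4, alpha*l = -pi/3, so exp(alpha B) = cos(-pi/3) + (sin(-pi/3)/(1/4))*B = 1/2 + (-2*sqrt(3))*B.
Answer: 1/2 - sqrt(3)/2*γ13


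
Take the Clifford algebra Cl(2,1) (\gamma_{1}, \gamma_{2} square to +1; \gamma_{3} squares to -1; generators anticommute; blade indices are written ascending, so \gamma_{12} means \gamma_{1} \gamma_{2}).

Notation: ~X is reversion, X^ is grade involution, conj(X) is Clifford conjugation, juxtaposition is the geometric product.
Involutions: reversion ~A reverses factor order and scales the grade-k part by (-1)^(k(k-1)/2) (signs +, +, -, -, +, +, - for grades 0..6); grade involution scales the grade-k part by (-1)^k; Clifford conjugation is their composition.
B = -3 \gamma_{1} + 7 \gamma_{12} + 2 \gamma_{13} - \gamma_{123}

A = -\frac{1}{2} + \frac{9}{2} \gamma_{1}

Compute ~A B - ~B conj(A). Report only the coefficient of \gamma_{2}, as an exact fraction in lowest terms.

first term: -\frac{27}{2} + \frac{3}{2} \gamma_{1} + \frac{63}{2} \gamma_{2} + 9 \gamma_{3} - \frac{7}{2} \gamma_{12} - \gamma_{13} - \frac{9}{2} \gamma_{23} + \frac{1}{2} \gamma_{123}
second term: \frac{27}{2} + \frac{3}{2} \gamma_{1} - \frac{63}{2} \gamma_{2} - 9 \gamma_{3} + \frac{7}{2} \gamma_{12} + \gamma_{13} - \frac{9}{2} \gamma_{23} - \frac{1}{2} \gamma_{123}
Answer: 63


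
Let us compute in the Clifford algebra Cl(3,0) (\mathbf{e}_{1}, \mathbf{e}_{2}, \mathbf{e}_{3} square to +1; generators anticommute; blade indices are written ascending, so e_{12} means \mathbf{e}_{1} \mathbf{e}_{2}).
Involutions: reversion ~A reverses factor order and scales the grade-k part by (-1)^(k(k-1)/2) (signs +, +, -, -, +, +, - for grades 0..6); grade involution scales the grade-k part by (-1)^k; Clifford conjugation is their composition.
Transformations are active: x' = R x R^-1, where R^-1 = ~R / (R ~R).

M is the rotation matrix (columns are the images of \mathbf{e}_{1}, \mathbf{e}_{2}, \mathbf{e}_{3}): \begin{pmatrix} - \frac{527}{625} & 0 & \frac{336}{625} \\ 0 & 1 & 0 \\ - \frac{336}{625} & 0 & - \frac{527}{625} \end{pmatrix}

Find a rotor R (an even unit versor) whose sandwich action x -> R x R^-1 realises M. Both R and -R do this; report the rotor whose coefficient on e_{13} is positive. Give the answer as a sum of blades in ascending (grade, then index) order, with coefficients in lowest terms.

Method: write R = a + b12*e_{12} + b13*e_{13} + b23*e_{23} with a^2 + b12^2 + b13^2 + b23^2 = 1 (so R^-1 = ~R). Expanding the columns R e_j ~R gives tr M = 4a^2 - 1 and, from the antisymmetric part, M21 - M12 = -4a*b12, M13 - M31 = 4a*b13, M32 - M23 = -4a*b23.
Here tr M = -\frac{429}{625}, so a^2 = (1 + tr M)/4 = \frac{49}{625} and a = ±\frac{7}{25}. Taking a = \frac{7}{25}: M21 - M12 = 0, M13 - M31 = \frac{672}{625}, M32 - M23 = 0, giving b12 = 0, b13 = \frac{24}{25}, b23 = 0, i.e. R = \frac{7}{25} + \frac{24}{25} e_{13}.
Its e_{13} coefficient is already positive.
Answer: \frac{7}{25} + \frac{24}{25} e_{13}. Sheet selection: the two-to-one cover makes ±R indistinguishable at the matrix level (trace -\frac{429}{625}), so uniqueness comes from the required sign on e_{13}.


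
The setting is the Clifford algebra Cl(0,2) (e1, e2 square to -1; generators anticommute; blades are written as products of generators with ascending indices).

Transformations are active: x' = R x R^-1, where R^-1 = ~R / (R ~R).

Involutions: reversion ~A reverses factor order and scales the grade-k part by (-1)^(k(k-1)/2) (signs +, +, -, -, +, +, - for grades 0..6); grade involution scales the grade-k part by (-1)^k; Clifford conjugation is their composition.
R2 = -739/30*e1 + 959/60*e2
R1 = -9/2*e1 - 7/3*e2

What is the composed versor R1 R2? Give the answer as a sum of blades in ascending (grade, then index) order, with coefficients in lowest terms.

Distribute over the terms of R1 (each basis-blade product reordered to ascending indices, repeated generators contracted through their squares):
(-9/2*e1) R2 = -2217/20 - 2877/40*e1 e2
(-7/3*e2) R2 = 6713/180 - 5173/90*e1 e2
Summing the partial products and collecting blades:
Answer: -662/9 - 9317/72*e1 e2


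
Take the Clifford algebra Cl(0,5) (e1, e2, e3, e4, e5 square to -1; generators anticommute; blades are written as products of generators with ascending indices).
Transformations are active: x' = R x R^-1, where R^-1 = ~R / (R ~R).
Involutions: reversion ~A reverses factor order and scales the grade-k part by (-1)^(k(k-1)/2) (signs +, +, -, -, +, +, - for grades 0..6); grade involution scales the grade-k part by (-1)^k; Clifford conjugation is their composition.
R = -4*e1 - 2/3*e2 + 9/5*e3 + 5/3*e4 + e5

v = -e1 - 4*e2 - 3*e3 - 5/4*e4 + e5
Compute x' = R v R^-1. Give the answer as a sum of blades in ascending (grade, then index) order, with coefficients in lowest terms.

~R = -4*e1 - 2/3*e2 + 9/5*e3 + 5/3*e4 + e5, and R ~R = -5279/225, so R^-1 = ~R / (-5279/225).
R v = -11/60 + 46/3*e1 e2 + 69/5*e1 e3 + 20/3*e1 e4 - 3*e1 e5 + 46/5*e2 e3 + 15/2*e2 e4 + 10/3*e2 e5 + 11/4*e3 e4 + 24/5*e3 e5 + 35/12*e4 e5
Answer: 4949/5279*e1 + 21061/5279*e2 + 31971/10558*e3 + 26945/21116*e4 - 10393/10558*e5


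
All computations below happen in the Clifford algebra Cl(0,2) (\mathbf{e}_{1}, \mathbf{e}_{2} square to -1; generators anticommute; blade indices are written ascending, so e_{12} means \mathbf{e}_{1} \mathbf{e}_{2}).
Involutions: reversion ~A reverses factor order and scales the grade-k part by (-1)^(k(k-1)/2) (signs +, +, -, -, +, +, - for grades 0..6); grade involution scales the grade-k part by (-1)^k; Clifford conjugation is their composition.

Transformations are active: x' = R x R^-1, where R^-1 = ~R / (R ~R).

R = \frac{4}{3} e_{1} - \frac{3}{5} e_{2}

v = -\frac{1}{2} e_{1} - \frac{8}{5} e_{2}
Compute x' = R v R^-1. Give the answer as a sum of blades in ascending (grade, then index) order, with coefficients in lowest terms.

~R = \frac{4}{3} e_{1} - \frac{3}{5} e_{2}, and R ~R = -\frac{481}{225}, so R^-1 = ~R / (-\frac{481}{225}).
R v = -\frac{22}{75} - \frac{73}{30} e_{12}
Answer: \frac{833}{962} e_{1} + \frac{3452}{2405} e_{2}


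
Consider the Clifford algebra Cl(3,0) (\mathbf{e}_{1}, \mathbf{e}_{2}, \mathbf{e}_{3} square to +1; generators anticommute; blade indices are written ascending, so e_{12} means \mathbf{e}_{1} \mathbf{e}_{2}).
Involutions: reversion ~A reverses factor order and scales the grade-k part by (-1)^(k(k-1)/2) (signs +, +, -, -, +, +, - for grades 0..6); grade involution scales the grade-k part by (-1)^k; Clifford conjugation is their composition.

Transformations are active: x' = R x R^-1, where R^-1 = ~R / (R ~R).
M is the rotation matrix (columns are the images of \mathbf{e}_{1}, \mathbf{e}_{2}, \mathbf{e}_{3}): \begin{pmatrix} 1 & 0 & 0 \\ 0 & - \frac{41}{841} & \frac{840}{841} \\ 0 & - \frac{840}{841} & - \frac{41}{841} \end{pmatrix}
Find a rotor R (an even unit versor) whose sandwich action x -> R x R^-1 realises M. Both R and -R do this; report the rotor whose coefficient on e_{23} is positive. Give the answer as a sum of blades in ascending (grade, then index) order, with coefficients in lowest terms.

Method: write R = a + b12*e_{12} + b13*e_{13} + b23*e_{23} with a^2 + b12^2 + b13^2 + b23^2 = 1 (so R^-1 = ~R). Expanding the columns R e_j ~R gives tr M = 4a^2 - 1 and, from the antisymmetric part, M21 - M12 = -4a*b12, M13 - M31 = 4a*b13, M32 - M23 = -4a*b23.
Here tr M = \frac{759}{841}, so a^2 = (1 + tr M)/4 = \frac{400}{841} and a = ±\frac{20}{29}. Taking a = \frac{20}{29}: M21 - M12 = 0, M13 - M31 = 0, M32 - M23 = -\frac{1680}{841}, giving b12 = 0, b13 = 0, b23 = \frac{21}{29}, i.e. R = \frac{20}{29} + \frac{21}{29} e_{23}.
Its e_{23} coefficient is already positive.
Answer: \frac{20}{29} + \frac{21}{29} e_{23}. Sheet selection: the two-to-one cover makes ±R indistinguishable at the matrix level (trace \frac{759}{841}), so uniqueness comes from the required sign on e_{23}.


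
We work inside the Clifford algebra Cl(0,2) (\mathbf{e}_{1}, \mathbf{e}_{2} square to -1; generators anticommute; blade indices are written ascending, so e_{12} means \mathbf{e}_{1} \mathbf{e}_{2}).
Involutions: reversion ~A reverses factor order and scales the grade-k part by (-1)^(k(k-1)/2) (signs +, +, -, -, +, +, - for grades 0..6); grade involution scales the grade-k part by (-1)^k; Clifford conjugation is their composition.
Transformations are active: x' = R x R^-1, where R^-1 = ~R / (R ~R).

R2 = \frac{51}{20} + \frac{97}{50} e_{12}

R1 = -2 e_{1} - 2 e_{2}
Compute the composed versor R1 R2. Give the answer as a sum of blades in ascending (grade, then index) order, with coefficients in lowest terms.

Distribute over the terms of R1 (each basis-blade product reordered to ascending indices, repeated generators contracted through their squares):
(-2 e_{1}) R2 = -\frac{51}{10} e_{1} + \frac{97}{25} e_{2}
(-2 e_{2}) R2 = -\frac{97}{25} e_{1} - \frac{51}{10} e_{2}
Summing the partial products and collecting blades:
Answer: -\frac{449}{50} e_{1} - \frac{61}{50} e_{2}


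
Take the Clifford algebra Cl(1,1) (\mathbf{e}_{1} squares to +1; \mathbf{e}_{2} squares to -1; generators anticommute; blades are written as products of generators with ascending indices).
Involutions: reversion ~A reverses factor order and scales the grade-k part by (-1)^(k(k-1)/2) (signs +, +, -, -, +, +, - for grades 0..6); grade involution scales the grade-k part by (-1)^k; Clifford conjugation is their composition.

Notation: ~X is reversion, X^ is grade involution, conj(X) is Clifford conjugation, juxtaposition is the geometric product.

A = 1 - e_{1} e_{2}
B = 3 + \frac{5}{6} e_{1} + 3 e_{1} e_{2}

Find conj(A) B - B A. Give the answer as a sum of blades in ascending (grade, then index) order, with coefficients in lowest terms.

first term: 6 + \frac{5}{6} e_{1} - \frac{5}{6} e_{2} + 6 e_{1} e_{2}
second term: \frac{5}{6} e_{1} - \frac{5}{6} e_{2}
Answer: 6 + 6 e_{1} e_{2}


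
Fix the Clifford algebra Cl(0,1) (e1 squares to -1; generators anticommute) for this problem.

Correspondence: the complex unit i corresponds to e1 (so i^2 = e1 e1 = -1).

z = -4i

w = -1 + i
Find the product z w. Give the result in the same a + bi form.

In blades: z = -4*e1, w = -1 + e1.
Distribute z over w term by term (generator squares from the signature, products reordered to ascending indices): (-4*e1)*w = 4 + 4*e1.
Sum: 4 + 4*e1; translating back through the correspondence:
Answer: 4 + 4i


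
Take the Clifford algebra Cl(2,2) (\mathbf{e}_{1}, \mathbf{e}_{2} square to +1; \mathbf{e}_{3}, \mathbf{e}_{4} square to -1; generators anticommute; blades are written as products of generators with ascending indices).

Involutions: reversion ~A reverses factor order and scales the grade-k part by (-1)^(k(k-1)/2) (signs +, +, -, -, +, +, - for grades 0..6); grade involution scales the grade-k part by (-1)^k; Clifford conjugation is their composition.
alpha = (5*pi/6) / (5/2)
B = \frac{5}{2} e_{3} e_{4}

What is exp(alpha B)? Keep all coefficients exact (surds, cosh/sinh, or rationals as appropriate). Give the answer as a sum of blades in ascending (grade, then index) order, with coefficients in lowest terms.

B^2 = (\frac{5}{2})^2*(e_{3} e_{4})^2 = \frac{25}{4}*(-1) = -\frac{25}{4} (a basis 2-blade squares to minus the product of its generators' squares).
B^2 = -\frac{25}{4} — since the square is negative, the closed form is circular: l = \frac{5}{2}, alpha*l = \frac{5 \pi}{6}, so exp(alpha B) = cos(\frac{5 \pi}{6}) + (sin(\frac{5 \pi}{6})/(\frac{5}{2}))*B = - \frac{\sqrt{3}}{2} + (\frac{1}{5})*B.
Answer: - \frac{\sqrt{3}}{2} + \frac{1}{2} e_{3} e_{4}


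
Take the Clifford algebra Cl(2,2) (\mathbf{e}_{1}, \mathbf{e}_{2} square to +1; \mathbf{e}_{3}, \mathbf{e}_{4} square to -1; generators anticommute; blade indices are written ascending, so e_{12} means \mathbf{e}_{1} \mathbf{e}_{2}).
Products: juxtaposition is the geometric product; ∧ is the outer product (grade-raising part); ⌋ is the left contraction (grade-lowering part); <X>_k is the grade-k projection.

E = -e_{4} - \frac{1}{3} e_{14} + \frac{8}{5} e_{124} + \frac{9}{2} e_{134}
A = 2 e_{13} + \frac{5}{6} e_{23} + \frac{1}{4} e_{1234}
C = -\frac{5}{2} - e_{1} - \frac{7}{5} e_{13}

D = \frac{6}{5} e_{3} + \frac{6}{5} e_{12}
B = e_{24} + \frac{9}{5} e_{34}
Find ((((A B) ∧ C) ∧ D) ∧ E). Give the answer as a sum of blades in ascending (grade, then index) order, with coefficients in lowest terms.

step 1: -\frac{9}{20} e_{12} - \frac{1}{4} e_{13} - \frac{18}{5} e_{14} - \frac{3}{2} e_{24} - \frac{5}{6} e_{34} - 2 e_{1234}
step 2: \frac{9}{8} e_{12} + \frac{5}{8} e_{13} + 9 e_{14} + \frac{15}{4} e_{24} + \frac{25}{12} e_{34} + \frac{3}{2} e_{124} + \frac{5}{6} e_{134} + \frac{29}{10} e_{1234}
step 3: \frac{27}{20} e_{123} - \frac{54}{5} e_{134} - \frac{9}{2} e_{234} + \frac{7}{10} e_{1234}
step 4: -\frac{27}{20} e_{1234}
Answer: -\frac{27}{20} e_{1234}


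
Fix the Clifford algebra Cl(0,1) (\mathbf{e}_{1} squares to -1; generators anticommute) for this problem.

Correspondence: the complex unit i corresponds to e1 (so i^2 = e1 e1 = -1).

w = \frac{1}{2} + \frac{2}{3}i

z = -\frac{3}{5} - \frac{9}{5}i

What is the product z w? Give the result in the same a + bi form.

In blades: z = -\frac{3}{5} - \frac{9}{5} e_{1}, w = \frac{1}{2} + \frac{2}{3} e_{1}.
Distribute z over w term by term (generator squares from the signature, products reordered to ascending indices): (-\frac{3}{5})*w = -\frac{3}{10} - \frac{2}{5} e_{1}; (-\frac{9}{5} e_{1})*w = \frac{6}{5} - \frac{9}{10} e_{1}.
Sum: \frac{9}{10} - \frac{13}{10} e_{1}; translating back through the correspondence:
Answer: \frac{9}{10} - \frac{13}{10}i


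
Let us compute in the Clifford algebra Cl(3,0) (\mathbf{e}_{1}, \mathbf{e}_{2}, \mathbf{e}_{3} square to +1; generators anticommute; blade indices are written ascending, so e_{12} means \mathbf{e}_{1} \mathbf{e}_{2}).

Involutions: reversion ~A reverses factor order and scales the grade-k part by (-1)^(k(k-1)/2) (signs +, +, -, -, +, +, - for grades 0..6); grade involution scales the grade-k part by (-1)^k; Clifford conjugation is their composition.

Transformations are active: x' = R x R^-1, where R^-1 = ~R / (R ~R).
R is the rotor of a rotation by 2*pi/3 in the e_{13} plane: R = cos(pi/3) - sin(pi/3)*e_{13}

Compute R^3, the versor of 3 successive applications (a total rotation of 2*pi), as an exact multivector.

Half-angle bookkeeping: 3 applications in e_{13} add up to rotor phase 3*pi/3 = \pi, so R^3 = cos(\pi) - sin(\pi)*e_{13}.
cos(\pi) = -1 and sin(\pi) = 0, so R^3 = -1. The total rotation 2*pi is 1 full turn, so every vector returns to itself, yet the rotor is -1, on the OTHER sheet of the double cover (an odd number of 2*pi turns).
Answer: -1


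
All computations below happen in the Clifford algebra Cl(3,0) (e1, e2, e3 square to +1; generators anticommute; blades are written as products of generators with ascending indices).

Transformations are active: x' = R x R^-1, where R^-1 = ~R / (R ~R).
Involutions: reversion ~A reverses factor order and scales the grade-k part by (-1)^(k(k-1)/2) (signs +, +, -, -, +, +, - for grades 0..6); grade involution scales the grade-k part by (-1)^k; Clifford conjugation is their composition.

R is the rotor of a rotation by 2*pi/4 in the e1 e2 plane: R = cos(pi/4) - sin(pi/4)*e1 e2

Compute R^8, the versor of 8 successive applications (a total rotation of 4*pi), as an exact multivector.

The rotor phase is half the rotation angle and phases add under composition, so 8 steps in the e1 e2 plane accumulate phase 8*(pi/4) = 2*pi: R^8 = cos(2*pi) - sin(2*pi)*e1 e2.
cos(2*pi) = 1 and sin(2*pi) = 0, so R^8 = 1. The total rotation 4*pi is 2 full turns, so every vector returns to itself, yet the rotor is +1, back on the identity sheet (an even number of 2*pi turns).
Answer: 1


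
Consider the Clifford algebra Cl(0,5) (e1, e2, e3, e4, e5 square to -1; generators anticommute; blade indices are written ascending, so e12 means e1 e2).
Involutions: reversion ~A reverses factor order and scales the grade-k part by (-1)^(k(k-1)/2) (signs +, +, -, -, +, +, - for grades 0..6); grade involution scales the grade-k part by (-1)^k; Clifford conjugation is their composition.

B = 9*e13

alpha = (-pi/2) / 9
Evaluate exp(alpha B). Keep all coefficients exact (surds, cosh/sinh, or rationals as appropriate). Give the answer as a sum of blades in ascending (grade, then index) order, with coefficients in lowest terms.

B^2 = (9)^2*(e13)^2 = 81*(-1) = -81 (a basis 2-blade squares to minus the product of its generators' squares).
B^2 = -81 — since the square is negative, the closed form is circular: l = 9, alpha*l = -pi/2, so exp(alpha B) = cos(-pi/2) + (sin(-pi/2)/9)*B = 0 + (-1/9)*B.
Answer: -e13


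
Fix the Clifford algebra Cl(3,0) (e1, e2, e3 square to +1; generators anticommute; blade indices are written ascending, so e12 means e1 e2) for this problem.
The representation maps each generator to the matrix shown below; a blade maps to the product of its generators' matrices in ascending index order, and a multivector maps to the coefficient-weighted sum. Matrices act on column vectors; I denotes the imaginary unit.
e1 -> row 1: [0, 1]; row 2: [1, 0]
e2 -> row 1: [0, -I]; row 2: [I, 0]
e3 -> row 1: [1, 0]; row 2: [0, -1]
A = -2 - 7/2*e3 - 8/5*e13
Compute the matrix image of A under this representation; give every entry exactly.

Bivector images (products of the table entries): rho(e13) = rho(e1)rho(e3) = row 1: [0, -1]; row 2: [1, 0].
M = (-2)*1 + (-7/2)*rho(e3) + (-8/5)*rho(e13), summed entrywise (1 is the identity matrix):
Answer: row 1: [-11/2, 8/5]; row 2: [-8/5, 3/2]


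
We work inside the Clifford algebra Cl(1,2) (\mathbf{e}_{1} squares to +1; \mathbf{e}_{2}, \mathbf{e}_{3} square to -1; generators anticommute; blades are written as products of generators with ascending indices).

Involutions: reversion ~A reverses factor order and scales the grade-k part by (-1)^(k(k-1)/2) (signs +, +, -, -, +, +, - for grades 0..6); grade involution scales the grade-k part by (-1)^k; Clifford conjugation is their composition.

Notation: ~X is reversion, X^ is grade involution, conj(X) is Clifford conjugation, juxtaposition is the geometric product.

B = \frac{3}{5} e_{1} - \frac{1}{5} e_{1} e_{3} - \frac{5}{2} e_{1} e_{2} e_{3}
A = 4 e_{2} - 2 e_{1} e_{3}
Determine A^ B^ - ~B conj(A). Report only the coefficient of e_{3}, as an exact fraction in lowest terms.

first term: \frac{2}{5} + 5 e_{2} - \frac{6}{5} e_{3} - \frac{12}{5} e_{1} e_{2} - 10 e_{1} e_{3} - \frac{4}{5} e_{1} e_{2} e_{3}
second term: \frac{2}{5} - 5 e_{2} + \frac{6}{5} e_{3} - \frac{12}{5} e_{1} e_{2} - 10 e_{1} e_{3} + \frac{4}{5} e_{1} e_{2} e_{3}
Answer: -\frac{12}{5}


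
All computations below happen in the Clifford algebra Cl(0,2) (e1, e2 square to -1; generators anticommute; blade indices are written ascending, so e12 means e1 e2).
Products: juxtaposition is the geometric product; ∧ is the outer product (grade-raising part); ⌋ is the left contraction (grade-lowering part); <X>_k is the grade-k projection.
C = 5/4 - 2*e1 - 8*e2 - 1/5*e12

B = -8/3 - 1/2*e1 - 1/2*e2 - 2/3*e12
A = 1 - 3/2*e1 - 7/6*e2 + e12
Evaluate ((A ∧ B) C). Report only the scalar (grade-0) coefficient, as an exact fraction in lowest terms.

step 1: -8/3 + 7/2*e1 + 47/18*e2 - 19/6*e12
step 2: 2153/90 - 5813/360*e1 + 11387/360*e2 - 9433/360*e12
Answer: 2153/90


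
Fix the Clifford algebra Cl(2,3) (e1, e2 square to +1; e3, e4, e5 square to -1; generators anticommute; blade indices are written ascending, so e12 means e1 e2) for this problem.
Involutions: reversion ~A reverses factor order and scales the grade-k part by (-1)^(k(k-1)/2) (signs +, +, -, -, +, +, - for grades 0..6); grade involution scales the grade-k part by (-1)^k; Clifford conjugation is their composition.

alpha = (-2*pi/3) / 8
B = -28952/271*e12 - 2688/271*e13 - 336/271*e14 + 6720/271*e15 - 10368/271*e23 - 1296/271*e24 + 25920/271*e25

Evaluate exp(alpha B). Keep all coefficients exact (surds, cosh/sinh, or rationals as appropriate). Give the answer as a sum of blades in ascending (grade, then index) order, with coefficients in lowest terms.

B^2 term by term: the squares give (-28952/271)^2*(e12)^2 + (-2688/271)^2*(e13)^2 + (-336/271)^2*(e14)^2 + (6720/271)^2*(e15)^2 + (-10368/271)^2*(e23)^2 + (-1296/271)^2*(e24)^2 + (25920/271)^2*(e25)^2 = 838218304/73441*(-1) + 7225344/73441*(+1) + 112896/73441*(+1) + 45158400/73441*(+1) + 107495424/73441*(+1) + 1679616/73441*(+1) + 671846400/73441*(+1) = -64 (each basis 2-blade squares to minus the product of its generators' squares); cross terms between blades sharing an index anticommute and cancel; the commuting (index-disjoint) pairs give grade-4 terms 2*c*c'*(blade product), which cancel blade by blade — e1234: -6967296/73441 + 6967296/73441 = 0; e1235: 139345920/73441 - 139345920/73441 = 0; e1245: 17418240/73441 - 17418240/73441 = 0 — confirming B is simple. So B^2 = -64.
B^2 = -64 — since the square is negative, the closed form is circular: l = 8, alpha*l = -2*pi/3, so exp(alpha B) = cos(-2*pi/3) + (sin(-2*pi/3)/8)*B = -1/2 + (-sqrt(3)/16)*B.
Answer: -1/2 + 3619*sqrt(3)/542*e12 + 168*sqrt(3)/271*e13 + 21*sqrt(3)/271*e14 - 420*sqrt(3)/271*e15 + 648*sqrt(3)/271*e23 + 81*sqrt(3)/271*e24 - 1620*sqrt(3)/271*e25


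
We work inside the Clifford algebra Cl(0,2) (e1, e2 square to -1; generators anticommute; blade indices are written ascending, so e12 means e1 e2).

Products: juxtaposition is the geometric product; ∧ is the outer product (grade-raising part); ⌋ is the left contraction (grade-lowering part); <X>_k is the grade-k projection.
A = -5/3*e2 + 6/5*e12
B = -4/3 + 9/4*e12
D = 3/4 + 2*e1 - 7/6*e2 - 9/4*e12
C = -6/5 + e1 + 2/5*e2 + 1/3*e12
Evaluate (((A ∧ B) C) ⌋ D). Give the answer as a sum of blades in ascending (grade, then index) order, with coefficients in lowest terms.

step 1: 20/9*e2 - 8/5*e12
step 2: -16/45 + 932/675*e1 - 64/15*e2 - 68/225*e12
step 3: -5863/675 + 80/9*e1 + 2377/675*e2 + 4/5*e12
Answer: -5863/675 + 80/9*e1 + 2377/675*e2 + 4/5*e12


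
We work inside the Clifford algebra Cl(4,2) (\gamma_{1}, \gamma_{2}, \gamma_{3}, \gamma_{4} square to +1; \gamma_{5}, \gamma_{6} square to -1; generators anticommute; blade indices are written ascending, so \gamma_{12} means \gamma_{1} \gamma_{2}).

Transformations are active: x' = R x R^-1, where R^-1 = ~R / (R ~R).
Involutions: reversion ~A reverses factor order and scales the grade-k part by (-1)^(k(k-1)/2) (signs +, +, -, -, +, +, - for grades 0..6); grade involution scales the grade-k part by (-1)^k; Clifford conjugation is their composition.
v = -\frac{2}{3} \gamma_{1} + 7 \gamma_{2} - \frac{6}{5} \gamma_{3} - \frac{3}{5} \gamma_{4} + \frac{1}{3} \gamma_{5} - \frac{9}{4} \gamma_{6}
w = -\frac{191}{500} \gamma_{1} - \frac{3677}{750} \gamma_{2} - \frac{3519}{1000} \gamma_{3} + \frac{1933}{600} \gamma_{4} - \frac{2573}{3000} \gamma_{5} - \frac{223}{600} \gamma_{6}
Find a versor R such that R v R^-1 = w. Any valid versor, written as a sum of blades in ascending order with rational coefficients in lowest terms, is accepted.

Construction: equal norms (both \frac{11057}{240}) license R = v + w = -\frac{1573}{1500} \gamma_{1} + \frac{1573}{750} \gamma_{2} - \frac{4719}{1000} \gamma_{3} + \frac{1573}{600} \gamma_{4} - \frac{1573}{3000} \gamma_{5} - \frac{1573}{600} \gamma_{6} — nothing changes along that direction, while (v - w)/2 changes sign, so v maps onto w.
Answer: -\frac{1573}{1500} \gamma_{1} + \frac{1573}{750} \gamma_{2} - \frac{4719}{1000} \gamma_{3} + \frac{1573}{600} \gamma_{4} - \frac{1573}{3000} \gamma_{5} - \frac{1573}{600} \gamma_{6}
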